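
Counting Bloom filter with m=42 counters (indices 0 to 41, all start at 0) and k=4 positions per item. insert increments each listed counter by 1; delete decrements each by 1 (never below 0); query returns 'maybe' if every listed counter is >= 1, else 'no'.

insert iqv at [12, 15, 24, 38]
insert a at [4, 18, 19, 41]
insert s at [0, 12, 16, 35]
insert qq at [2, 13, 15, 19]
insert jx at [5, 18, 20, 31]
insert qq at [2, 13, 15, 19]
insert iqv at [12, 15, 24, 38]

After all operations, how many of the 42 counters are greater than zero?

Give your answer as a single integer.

Step 1: insert iqv at [12, 15, 24, 38] -> counters=[0,0,0,0,0,0,0,0,0,0,0,0,1,0,0,1,0,0,0,0,0,0,0,0,1,0,0,0,0,0,0,0,0,0,0,0,0,0,1,0,0,0]
Step 2: insert a at [4, 18, 19, 41] -> counters=[0,0,0,0,1,0,0,0,0,0,0,0,1,0,0,1,0,0,1,1,0,0,0,0,1,0,0,0,0,0,0,0,0,0,0,0,0,0,1,0,0,1]
Step 3: insert s at [0, 12, 16, 35] -> counters=[1,0,0,0,1,0,0,0,0,0,0,0,2,0,0,1,1,0,1,1,0,0,0,0,1,0,0,0,0,0,0,0,0,0,0,1,0,0,1,0,0,1]
Step 4: insert qq at [2, 13, 15, 19] -> counters=[1,0,1,0,1,0,0,0,0,0,0,0,2,1,0,2,1,0,1,2,0,0,0,0,1,0,0,0,0,0,0,0,0,0,0,1,0,0,1,0,0,1]
Step 5: insert jx at [5, 18, 20, 31] -> counters=[1,0,1,0,1,1,0,0,0,0,0,0,2,1,0,2,1,0,2,2,1,0,0,0,1,0,0,0,0,0,0,1,0,0,0,1,0,0,1,0,0,1]
Step 6: insert qq at [2, 13, 15, 19] -> counters=[1,0,2,0,1,1,0,0,0,0,0,0,2,2,0,3,1,0,2,3,1,0,0,0,1,0,0,0,0,0,0,1,0,0,0,1,0,0,1,0,0,1]
Step 7: insert iqv at [12, 15, 24, 38] -> counters=[1,0,2,0,1,1,0,0,0,0,0,0,3,2,0,4,1,0,2,3,1,0,0,0,2,0,0,0,0,0,0,1,0,0,0,1,0,0,2,0,0,1]
Final counters=[1,0,2,0,1,1,0,0,0,0,0,0,3,2,0,4,1,0,2,3,1,0,0,0,2,0,0,0,0,0,0,1,0,0,0,1,0,0,2,0,0,1] -> 16 nonzero

Answer: 16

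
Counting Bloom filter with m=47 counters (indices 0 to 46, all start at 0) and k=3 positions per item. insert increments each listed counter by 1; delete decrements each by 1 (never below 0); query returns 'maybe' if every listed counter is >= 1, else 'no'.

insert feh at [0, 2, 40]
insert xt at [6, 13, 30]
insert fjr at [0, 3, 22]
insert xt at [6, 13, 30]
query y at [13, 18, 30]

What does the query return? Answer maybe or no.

Step 1: insert feh at [0, 2, 40] -> counters=[1,0,1,0,0,0,0,0,0,0,0,0,0,0,0,0,0,0,0,0,0,0,0,0,0,0,0,0,0,0,0,0,0,0,0,0,0,0,0,0,1,0,0,0,0,0,0]
Step 2: insert xt at [6, 13, 30] -> counters=[1,0,1,0,0,0,1,0,0,0,0,0,0,1,0,0,0,0,0,0,0,0,0,0,0,0,0,0,0,0,1,0,0,0,0,0,0,0,0,0,1,0,0,0,0,0,0]
Step 3: insert fjr at [0, 3, 22] -> counters=[2,0,1,1,0,0,1,0,0,0,0,0,0,1,0,0,0,0,0,0,0,0,1,0,0,0,0,0,0,0,1,0,0,0,0,0,0,0,0,0,1,0,0,0,0,0,0]
Step 4: insert xt at [6, 13, 30] -> counters=[2,0,1,1,0,0,2,0,0,0,0,0,0,2,0,0,0,0,0,0,0,0,1,0,0,0,0,0,0,0,2,0,0,0,0,0,0,0,0,0,1,0,0,0,0,0,0]
Query y: check counters[13]=2 counters[18]=0 counters[30]=2 -> no

Answer: no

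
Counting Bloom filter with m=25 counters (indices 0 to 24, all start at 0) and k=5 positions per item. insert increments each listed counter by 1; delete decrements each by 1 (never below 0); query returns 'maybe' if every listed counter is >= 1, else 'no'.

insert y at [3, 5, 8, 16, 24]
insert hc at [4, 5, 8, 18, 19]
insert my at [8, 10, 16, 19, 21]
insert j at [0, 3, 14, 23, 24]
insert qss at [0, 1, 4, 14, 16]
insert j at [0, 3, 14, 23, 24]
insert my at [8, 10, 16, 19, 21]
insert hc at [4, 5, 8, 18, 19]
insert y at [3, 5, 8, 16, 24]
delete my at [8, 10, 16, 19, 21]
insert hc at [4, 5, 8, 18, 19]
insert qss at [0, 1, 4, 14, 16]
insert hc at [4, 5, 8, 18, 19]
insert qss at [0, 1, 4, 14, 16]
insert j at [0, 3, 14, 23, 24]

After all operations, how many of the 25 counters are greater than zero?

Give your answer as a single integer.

Answer: 14

Derivation:
Step 1: insert y at [3, 5, 8, 16, 24] -> counters=[0,0,0,1,0,1,0,0,1,0,0,0,0,0,0,0,1,0,0,0,0,0,0,0,1]
Step 2: insert hc at [4, 5, 8, 18, 19] -> counters=[0,0,0,1,1,2,0,0,2,0,0,0,0,0,0,0,1,0,1,1,0,0,0,0,1]
Step 3: insert my at [8, 10, 16, 19, 21] -> counters=[0,0,0,1,1,2,0,0,3,0,1,0,0,0,0,0,2,0,1,2,0,1,0,0,1]
Step 4: insert j at [0, 3, 14, 23, 24] -> counters=[1,0,0,2,1,2,0,0,3,0,1,0,0,0,1,0,2,0,1,2,0,1,0,1,2]
Step 5: insert qss at [0, 1, 4, 14, 16] -> counters=[2,1,0,2,2,2,0,0,3,0,1,0,0,0,2,0,3,0,1,2,0,1,0,1,2]
Step 6: insert j at [0, 3, 14, 23, 24] -> counters=[3,1,0,3,2,2,0,0,3,0,1,0,0,0,3,0,3,0,1,2,0,1,0,2,3]
Step 7: insert my at [8, 10, 16, 19, 21] -> counters=[3,1,0,3,2,2,0,0,4,0,2,0,0,0,3,0,4,0,1,3,0,2,0,2,3]
Step 8: insert hc at [4, 5, 8, 18, 19] -> counters=[3,1,0,3,3,3,0,0,5,0,2,0,0,0,3,0,4,0,2,4,0,2,0,2,3]
Step 9: insert y at [3, 5, 8, 16, 24] -> counters=[3,1,0,4,3,4,0,0,6,0,2,0,0,0,3,0,5,0,2,4,0,2,0,2,4]
Step 10: delete my at [8, 10, 16, 19, 21] -> counters=[3,1,0,4,3,4,0,0,5,0,1,0,0,0,3,0,4,0,2,3,0,1,0,2,4]
Step 11: insert hc at [4, 5, 8, 18, 19] -> counters=[3,1,0,4,4,5,0,0,6,0,1,0,0,0,3,0,4,0,3,4,0,1,0,2,4]
Step 12: insert qss at [0, 1, 4, 14, 16] -> counters=[4,2,0,4,5,5,0,0,6,0,1,0,0,0,4,0,5,0,3,4,0,1,0,2,4]
Step 13: insert hc at [4, 5, 8, 18, 19] -> counters=[4,2,0,4,6,6,0,0,7,0,1,0,0,0,4,0,5,0,4,5,0,1,0,2,4]
Step 14: insert qss at [0, 1, 4, 14, 16] -> counters=[5,3,0,4,7,6,0,0,7,0,1,0,0,0,5,0,6,0,4,5,0,1,0,2,4]
Step 15: insert j at [0, 3, 14, 23, 24] -> counters=[6,3,0,5,7,6,0,0,7,0,1,0,0,0,6,0,6,0,4,5,0,1,0,3,5]
Final counters=[6,3,0,5,7,6,0,0,7,0,1,0,0,0,6,0,6,0,4,5,0,1,0,3,5] -> 14 nonzero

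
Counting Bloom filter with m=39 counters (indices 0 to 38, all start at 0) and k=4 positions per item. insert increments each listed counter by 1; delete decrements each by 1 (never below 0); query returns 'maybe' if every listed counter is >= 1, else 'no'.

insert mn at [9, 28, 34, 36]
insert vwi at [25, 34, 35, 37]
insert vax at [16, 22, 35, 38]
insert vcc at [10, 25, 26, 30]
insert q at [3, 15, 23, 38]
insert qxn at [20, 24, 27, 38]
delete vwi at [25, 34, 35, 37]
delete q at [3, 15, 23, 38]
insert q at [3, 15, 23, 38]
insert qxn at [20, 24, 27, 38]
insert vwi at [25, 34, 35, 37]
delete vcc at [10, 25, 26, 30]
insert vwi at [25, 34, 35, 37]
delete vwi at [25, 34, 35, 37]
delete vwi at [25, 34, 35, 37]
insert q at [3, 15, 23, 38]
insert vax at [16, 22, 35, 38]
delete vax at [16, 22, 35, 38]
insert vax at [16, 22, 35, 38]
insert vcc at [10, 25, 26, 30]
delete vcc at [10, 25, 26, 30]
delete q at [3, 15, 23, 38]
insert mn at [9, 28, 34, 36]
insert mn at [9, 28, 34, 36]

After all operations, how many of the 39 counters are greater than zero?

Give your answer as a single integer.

Answer: 14

Derivation:
Step 1: insert mn at [9, 28, 34, 36] -> counters=[0,0,0,0,0,0,0,0,0,1,0,0,0,0,0,0,0,0,0,0,0,0,0,0,0,0,0,0,1,0,0,0,0,0,1,0,1,0,0]
Step 2: insert vwi at [25, 34, 35, 37] -> counters=[0,0,0,0,0,0,0,0,0,1,0,0,0,0,0,0,0,0,0,0,0,0,0,0,0,1,0,0,1,0,0,0,0,0,2,1,1,1,0]
Step 3: insert vax at [16, 22, 35, 38] -> counters=[0,0,0,0,0,0,0,0,0,1,0,0,0,0,0,0,1,0,0,0,0,0,1,0,0,1,0,0,1,0,0,0,0,0,2,2,1,1,1]
Step 4: insert vcc at [10, 25, 26, 30] -> counters=[0,0,0,0,0,0,0,0,0,1,1,0,0,0,0,0,1,0,0,0,0,0,1,0,0,2,1,0,1,0,1,0,0,0,2,2,1,1,1]
Step 5: insert q at [3, 15, 23, 38] -> counters=[0,0,0,1,0,0,0,0,0,1,1,0,0,0,0,1,1,0,0,0,0,0,1,1,0,2,1,0,1,0,1,0,0,0,2,2,1,1,2]
Step 6: insert qxn at [20, 24, 27, 38] -> counters=[0,0,0,1,0,0,0,0,0,1,1,0,0,0,0,1,1,0,0,0,1,0,1,1,1,2,1,1,1,0,1,0,0,0,2,2,1,1,3]
Step 7: delete vwi at [25, 34, 35, 37] -> counters=[0,0,0,1,0,0,0,0,0,1,1,0,0,0,0,1,1,0,0,0,1,0,1,1,1,1,1,1,1,0,1,0,0,0,1,1,1,0,3]
Step 8: delete q at [3, 15, 23, 38] -> counters=[0,0,0,0,0,0,0,0,0,1,1,0,0,0,0,0,1,0,0,0,1,0,1,0,1,1,1,1,1,0,1,0,0,0,1,1,1,0,2]
Step 9: insert q at [3, 15, 23, 38] -> counters=[0,0,0,1,0,0,0,0,0,1,1,0,0,0,0,1,1,0,0,0,1,0,1,1,1,1,1,1,1,0,1,0,0,0,1,1,1,0,3]
Step 10: insert qxn at [20, 24, 27, 38] -> counters=[0,0,0,1,0,0,0,0,0,1,1,0,0,0,0,1,1,0,0,0,2,0,1,1,2,1,1,2,1,0,1,0,0,0,1,1,1,0,4]
Step 11: insert vwi at [25, 34, 35, 37] -> counters=[0,0,0,1,0,0,0,0,0,1,1,0,0,0,0,1,1,0,0,0,2,0,1,1,2,2,1,2,1,0,1,0,0,0,2,2,1,1,4]
Step 12: delete vcc at [10, 25, 26, 30] -> counters=[0,0,0,1,0,0,0,0,0,1,0,0,0,0,0,1,1,0,0,0,2,0,1,1,2,1,0,2,1,0,0,0,0,0,2,2,1,1,4]
Step 13: insert vwi at [25, 34, 35, 37] -> counters=[0,0,0,1,0,0,0,0,0,1,0,0,0,0,0,1,1,0,0,0,2,0,1,1,2,2,0,2,1,0,0,0,0,0,3,3,1,2,4]
Step 14: delete vwi at [25, 34, 35, 37] -> counters=[0,0,0,1,0,0,0,0,0,1,0,0,0,0,0,1,1,0,0,0,2,0,1,1,2,1,0,2,1,0,0,0,0,0,2,2,1,1,4]
Step 15: delete vwi at [25, 34, 35, 37] -> counters=[0,0,0,1,0,0,0,0,0,1,0,0,0,0,0,1,1,0,0,0,2,0,1,1,2,0,0,2,1,0,0,0,0,0,1,1,1,0,4]
Step 16: insert q at [3, 15, 23, 38] -> counters=[0,0,0,2,0,0,0,0,0,1,0,0,0,0,0,2,1,0,0,0,2,0,1,2,2,0,0,2,1,0,0,0,0,0,1,1,1,0,5]
Step 17: insert vax at [16, 22, 35, 38] -> counters=[0,0,0,2,0,0,0,0,0,1,0,0,0,0,0,2,2,0,0,0,2,0,2,2,2,0,0,2,1,0,0,0,0,0,1,2,1,0,6]
Step 18: delete vax at [16, 22, 35, 38] -> counters=[0,0,0,2,0,0,0,0,0,1,0,0,0,0,0,2,1,0,0,0,2,0,1,2,2,0,0,2,1,0,0,0,0,0,1,1,1,0,5]
Step 19: insert vax at [16, 22, 35, 38] -> counters=[0,0,0,2,0,0,0,0,0,1,0,0,0,0,0,2,2,0,0,0,2,0,2,2,2,0,0,2,1,0,0,0,0,0,1,2,1,0,6]
Step 20: insert vcc at [10, 25, 26, 30] -> counters=[0,0,0,2,0,0,0,0,0,1,1,0,0,0,0,2,2,0,0,0,2,0,2,2,2,1,1,2,1,0,1,0,0,0,1,2,1,0,6]
Step 21: delete vcc at [10, 25, 26, 30] -> counters=[0,0,0,2,0,0,0,0,0,1,0,0,0,0,0,2,2,0,0,0,2,0,2,2,2,0,0,2,1,0,0,0,0,0,1,2,1,0,6]
Step 22: delete q at [3, 15, 23, 38] -> counters=[0,0,0,1,0,0,0,0,0,1,0,0,0,0,0,1,2,0,0,0,2,0,2,1,2,0,0,2,1,0,0,0,0,0,1,2,1,0,5]
Step 23: insert mn at [9, 28, 34, 36] -> counters=[0,0,0,1,0,0,0,0,0,2,0,0,0,0,0,1,2,0,0,0,2,0,2,1,2,0,0,2,2,0,0,0,0,0,2,2,2,0,5]
Step 24: insert mn at [9, 28, 34, 36] -> counters=[0,0,0,1,0,0,0,0,0,3,0,0,0,0,0,1,2,0,0,0,2,0,2,1,2,0,0,2,3,0,0,0,0,0,3,2,3,0,5]
Final counters=[0,0,0,1,0,0,0,0,0,3,0,0,0,0,0,1,2,0,0,0,2,0,2,1,2,0,0,2,3,0,0,0,0,0,3,2,3,0,5] -> 14 nonzero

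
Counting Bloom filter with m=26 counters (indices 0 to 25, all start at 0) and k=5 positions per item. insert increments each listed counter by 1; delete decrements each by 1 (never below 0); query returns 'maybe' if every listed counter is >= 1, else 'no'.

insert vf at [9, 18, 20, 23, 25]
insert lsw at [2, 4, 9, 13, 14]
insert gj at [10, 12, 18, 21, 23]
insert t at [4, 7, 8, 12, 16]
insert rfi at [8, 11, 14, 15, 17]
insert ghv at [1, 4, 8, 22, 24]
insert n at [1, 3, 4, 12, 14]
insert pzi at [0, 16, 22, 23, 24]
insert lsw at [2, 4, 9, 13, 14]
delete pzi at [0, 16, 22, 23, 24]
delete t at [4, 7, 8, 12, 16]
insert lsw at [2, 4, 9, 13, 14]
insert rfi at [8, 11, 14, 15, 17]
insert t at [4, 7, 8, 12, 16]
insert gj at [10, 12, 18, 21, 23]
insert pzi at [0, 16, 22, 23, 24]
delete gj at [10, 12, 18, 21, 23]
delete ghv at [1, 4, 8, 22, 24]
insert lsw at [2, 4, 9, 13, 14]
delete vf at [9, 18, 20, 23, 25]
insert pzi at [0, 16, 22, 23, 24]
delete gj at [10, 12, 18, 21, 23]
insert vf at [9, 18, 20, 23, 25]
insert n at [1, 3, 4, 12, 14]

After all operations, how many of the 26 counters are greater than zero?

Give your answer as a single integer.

Answer: 21

Derivation:
Step 1: insert vf at [9, 18, 20, 23, 25] -> counters=[0,0,0,0,0,0,0,0,0,1,0,0,0,0,0,0,0,0,1,0,1,0,0,1,0,1]
Step 2: insert lsw at [2, 4, 9, 13, 14] -> counters=[0,0,1,0,1,0,0,0,0,2,0,0,0,1,1,0,0,0,1,0,1,0,0,1,0,1]
Step 3: insert gj at [10, 12, 18, 21, 23] -> counters=[0,0,1,0,1,0,0,0,0,2,1,0,1,1,1,0,0,0,2,0,1,1,0,2,0,1]
Step 4: insert t at [4, 7, 8, 12, 16] -> counters=[0,0,1,0,2,0,0,1,1,2,1,0,2,1,1,0,1,0,2,0,1,1,0,2,0,1]
Step 5: insert rfi at [8, 11, 14, 15, 17] -> counters=[0,0,1,0,2,0,0,1,2,2,1,1,2,1,2,1,1,1,2,0,1,1,0,2,0,1]
Step 6: insert ghv at [1, 4, 8, 22, 24] -> counters=[0,1,1,0,3,0,0,1,3,2,1,1,2,1,2,1,1,1,2,0,1,1,1,2,1,1]
Step 7: insert n at [1, 3, 4, 12, 14] -> counters=[0,2,1,1,4,0,0,1,3,2,1,1,3,1,3,1,1,1,2,0,1,1,1,2,1,1]
Step 8: insert pzi at [0, 16, 22, 23, 24] -> counters=[1,2,1,1,4,0,0,1,3,2,1,1,3,1,3,1,2,1,2,0,1,1,2,3,2,1]
Step 9: insert lsw at [2, 4, 9, 13, 14] -> counters=[1,2,2,1,5,0,0,1,3,3,1,1,3,2,4,1,2,1,2,0,1,1,2,3,2,1]
Step 10: delete pzi at [0, 16, 22, 23, 24] -> counters=[0,2,2,1,5,0,0,1,3,3,1,1,3,2,4,1,1,1,2,0,1,1,1,2,1,1]
Step 11: delete t at [4, 7, 8, 12, 16] -> counters=[0,2,2,1,4,0,0,0,2,3,1,1,2,2,4,1,0,1,2,0,1,1,1,2,1,1]
Step 12: insert lsw at [2, 4, 9, 13, 14] -> counters=[0,2,3,1,5,0,0,0,2,4,1,1,2,3,5,1,0,1,2,0,1,1,1,2,1,1]
Step 13: insert rfi at [8, 11, 14, 15, 17] -> counters=[0,2,3,1,5,0,0,0,3,4,1,2,2,3,6,2,0,2,2,0,1,1,1,2,1,1]
Step 14: insert t at [4, 7, 8, 12, 16] -> counters=[0,2,3,1,6,0,0,1,4,4,1,2,3,3,6,2,1,2,2,0,1,1,1,2,1,1]
Step 15: insert gj at [10, 12, 18, 21, 23] -> counters=[0,2,3,1,6,0,0,1,4,4,2,2,4,3,6,2,1,2,3,0,1,2,1,3,1,1]
Step 16: insert pzi at [0, 16, 22, 23, 24] -> counters=[1,2,3,1,6,0,0,1,4,4,2,2,4,3,6,2,2,2,3,0,1,2,2,4,2,1]
Step 17: delete gj at [10, 12, 18, 21, 23] -> counters=[1,2,3,1,6,0,0,1,4,4,1,2,3,3,6,2,2,2,2,0,1,1,2,3,2,1]
Step 18: delete ghv at [1, 4, 8, 22, 24] -> counters=[1,1,3,1,5,0,0,1,3,4,1,2,3,3,6,2,2,2,2,0,1,1,1,3,1,1]
Step 19: insert lsw at [2, 4, 9, 13, 14] -> counters=[1,1,4,1,6,0,0,1,3,5,1,2,3,4,7,2,2,2,2,0,1,1,1,3,1,1]
Step 20: delete vf at [9, 18, 20, 23, 25] -> counters=[1,1,4,1,6,0,0,1,3,4,1,2,3,4,7,2,2,2,1,0,0,1,1,2,1,0]
Step 21: insert pzi at [0, 16, 22, 23, 24] -> counters=[2,1,4,1,6,0,0,1,3,4,1,2,3,4,7,2,3,2,1,0,0,1,2,3,2,0]
Step 22: delete gj at [10, 12, 18, 21, 23] -> counters=[2,1,4,1,6,0,0,1,3,4,0,2,2,4,7,2,3,2,0,0,0,0,2,2,2,0]
Step 23: insert vf at [9, 18, 20, 23, 25] -> counters=[2,1,4,1,6,0,0,1,3,5,0,2,2,4,7,2,3,2,1,0,1,0,2,3,2,1]
Step 24: insert n at [1, 3, 4, 12, 14] -> counters=[2,2,4,2,7,0,0,1,3,5,0,2,3,4,8,2,3,2,1,0,1,0,2,3,2,1]
Final counters=[2,2,4,2,7,0,0,1,3,5,0,2,3,4,8,2,3,2,1,0,1,0,2,3,2,1] -> 21 nonzero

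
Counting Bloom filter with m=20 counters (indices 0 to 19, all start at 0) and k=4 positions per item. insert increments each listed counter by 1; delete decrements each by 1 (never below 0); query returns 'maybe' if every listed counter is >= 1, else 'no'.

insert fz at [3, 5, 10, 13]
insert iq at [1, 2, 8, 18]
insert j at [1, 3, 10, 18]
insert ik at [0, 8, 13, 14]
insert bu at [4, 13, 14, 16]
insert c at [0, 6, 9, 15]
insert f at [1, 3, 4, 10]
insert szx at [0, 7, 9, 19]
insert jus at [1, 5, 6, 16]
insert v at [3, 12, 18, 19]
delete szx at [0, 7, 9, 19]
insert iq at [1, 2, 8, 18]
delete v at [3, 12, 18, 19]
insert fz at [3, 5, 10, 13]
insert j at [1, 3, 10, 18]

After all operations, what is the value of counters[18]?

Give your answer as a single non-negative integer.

Answer: 4

Derivation:
Step 1: insert fz at [3, 5, 10, 13] -> counters=[0,0,0,1,0,1,0,0,0,0,1,0,0,1,0,0,0,0,0,0]
Step 2: insert iq at [1, 2, 8, 18] -> counters=[0,1,1,1,0,1,0,0,1,0,1,0,0,1,0,0,0,0,1,0]
Step 3: insert j at [1, 3, 10, 18] -> counters=[0,2,1,2,0,1,0,0,1,0,2,0,0,1,0,0,0,0,2,0]
Step 4: insert ik at [0, 8, 13, 14] -> counters=[1,2,1,2,0,1,0,0,2,0,2,0,0,2,1,0,0,0,2,0]
Step 5: insert bu at [4, 13, 14, 16] -> counters=[1,2,1,2,1,1,0,0,2,0,2,0,0,3,2,0,1,0,2,0]
Step 6: insert c at [0, 6, 9, 15] -> counters=[2,2,1,2,1,1,1,0,2,1,2,0,0,3,2,1,1,0,2,0]
Step 7: insert f at [1, 3, 4, 10] -> counters=[2,3,1,3,2,1,1,0,2,1,3,0,0,3,2,1,1,0,2,0]
Step 8: insert szx at [0, 7, 9, 19] -> counters=[3,3,1,3,2,1,1,1,2,2,3,0,0,3,2,1,1,0,2,1]
Step 9: insert jus at [1, 5, 6, 16] -> counters=[3,4,1,3,2,2,2,1,2,2,3,0,0,3,2,1,2,0,2,1]
Step 10: insert v at [3, 12, 18, 19] -> counters=[3,4,1,4,2,2,2,1,2,2,3,0,1,3,2,1,2,0,3,2]
Step 11: delete szx at [0, 7, 9, 19] -> counters=[2,4,1,4,2,2,2,0,2,1,3,0,1,3,2,1,2,0,3,1]
Step 12: insert iq at [1, 2, 8, 18] -> counters=[2,5,2,4,2,2,2,0,3,1,3,0,1,3,2,1,2,0,4,1]
Step 13: delete v at [3, 12, 18, 19] -> counters=[2,5,2,3,2,2,2,0,3,1,3,0,0,3,2,1,2,0,3,0]
Step 14: insert fz at [3, 5, 10, 13] -> counters=[2,5,2,4,2,3,2,0,3,1,4,0,0,4,2,1,2,0,3,0]
Step 15: insert j at [1, 3, 10, 18] -> counters=[2,6,2,5,2,3,2,0,3,1,5,0,0,4,2,1,2,0,4,0]
Final counters=[2,6,2,5,2,3,2,0,3,1,5,0,0,4,2,1,2,0,4,0] -> counters[18]=4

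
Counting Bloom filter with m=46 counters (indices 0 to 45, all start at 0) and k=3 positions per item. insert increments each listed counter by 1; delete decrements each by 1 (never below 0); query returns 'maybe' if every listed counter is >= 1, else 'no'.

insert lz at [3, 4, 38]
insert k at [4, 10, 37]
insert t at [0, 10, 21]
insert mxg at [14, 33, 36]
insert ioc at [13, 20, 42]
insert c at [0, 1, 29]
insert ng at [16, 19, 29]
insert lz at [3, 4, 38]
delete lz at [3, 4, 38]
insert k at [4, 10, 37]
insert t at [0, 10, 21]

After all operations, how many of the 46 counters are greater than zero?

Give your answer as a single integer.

Step 1: insert lz at [3, 4, 38] -> counters=[0,0,0,1,1,0,0,0,0,0,0,0,0,0,0,0,0,0,0,0,0,0,0,0,0,0,0,0,0,0,0,0,0,0,0,0,0,0,1,0,0,0,0,0,0,0]
Step 2: insert k at [4, 10, 37] -> counters=[0,0,0,1,2,0,0,0,0,0,1,0,0,0,0,0,0,0,0,0,0,0,0,0,0,0,0,0,0,0,0,0,0,0,0,0,0,1,1,0,0,0,0,0,0,0]
Step 3: insert t at [0, 10, 21] -> counters=[1,0,0,1,2,0,0,0,0,0,2,0,0,0,0,0,0,0,0,0,0,1,0,0,0,0,0,0,0,0,0,0,0,0,0,0,0,1,1,0,0,0,0,0,0,0]
Step 4: insert mxg at [14, 33, 36] -> counters=[1,0,0,1,2,0,0,0,0,0,2,0,0,0,1,0,0,0,0,0,0,1,0,0,0,0,0,0,0,0,0,0,0,1,0,0,1,1,1,0,0,0,0,0,0,0]
Step 5: insert ioc at [13, 20, 42] -> counters=[1,0,0,1,2,0,0,0,0,0,2,0,0,1,1,0,0,0,0,0,1,1,0,0,0,0,0,0,0,0,0,0,0,1,0,0,1,1,1,0,0,0,1,0,0,0]
Step 6: insert c at [0, 1, 29] -> counters=[2,1,0,1,2,0,0,0,0,0,2,0,0,1,1,0,0,0,0,0,1,1,0,0,0,0,0,0,0,1,0,0,0,1,0,0,1,1,1,0,0,0,1,0,0,0]
Step 7: insert ng at [16, 19, 29] -> counters=[2,1,0,1,2,0,0,0,0,0,2,0,0,1,1,0,1,0,0,1,1,1,0,0,0,0,0,0,0,2,0,0,0,1,0,0,1,1,1,0,0,0,1,0,0,0]
Step 8: insert lz at [3, 4, 38] -> counters=[2,1,0,2,3,0,0,0,0,0,2,0,0,1,1,0,1,0,0,1,1,1,0,0,0,0,0,0,0,2,0,0,0,1,0,0,1,1,2,0,0,0,1,0,0,0]
Step 9: delete lz at [3, 4, 38] -> counters=[2,1,0,1,2,0,0,0,0,0,2,0,0,1,1,0,1,0,0,1,1,1,0,0,0,0,0,0,0,2,0,0,0,1,0,0,1,1,1,0,0,0,1,0,0,0]
Step 10: insert k at [4, 10, 37] -> counters=[2,1,0,1,3,0,0,0,0,0,3,0,0,1,1,0,1,0,0,1,1,1,0,0,0,0,0,0,0,2,0,0,0,1,0,0,1,2,1,0,0,0,1,0,0,0]
Step 11: insert t at [0, 10, 21] -> counters=[3,1,0,1,3,0,0,0,0,0,4,0,0,1,1,0,1,0,0,1,1,2,0,0,0,0,0,0,0,2,0,0,0,1,0,0,1,2,1,0,0,0,1,0,0,0]
Final counters=[3,1,0,1,3,0,0,0,0,0,4,0,0,1,1,0,1,0,0,1,1,2,0,0,0,0,0,0,0,2,0,0,0,1,0,0,1,2,1,0,0,0,1,0,0,0] -> 17 nonzero

Answer: 17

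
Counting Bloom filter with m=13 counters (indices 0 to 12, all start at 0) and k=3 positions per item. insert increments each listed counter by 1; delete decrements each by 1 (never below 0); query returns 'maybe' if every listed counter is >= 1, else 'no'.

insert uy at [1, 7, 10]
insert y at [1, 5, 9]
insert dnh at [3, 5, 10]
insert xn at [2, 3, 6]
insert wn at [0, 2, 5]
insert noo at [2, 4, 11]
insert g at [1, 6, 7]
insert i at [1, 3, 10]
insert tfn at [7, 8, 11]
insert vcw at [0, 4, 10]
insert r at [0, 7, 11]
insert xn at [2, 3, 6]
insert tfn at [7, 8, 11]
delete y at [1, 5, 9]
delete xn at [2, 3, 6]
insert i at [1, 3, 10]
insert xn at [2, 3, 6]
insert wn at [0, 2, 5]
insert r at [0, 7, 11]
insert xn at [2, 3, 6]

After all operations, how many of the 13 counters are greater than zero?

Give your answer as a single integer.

Answer: 11

Derivation:
Step 1: insert uy at [1, 7, 10] -> counters=[0,1,0,0,0,0,0,1,0,0,1,0,0]
Step 2: insert y at [1, 5, 9] -> counters=[0,2,0,0,0,1,0,1,0,1,1,0,0]
Step 3: insert dnh at [3, 5, 10] -> counters=[0,2,0,1,0,2,0,1,0,1,2,0,0]
Step 4: insert xn at [2, 3, 6] -> counters=[0,2,1,2,0,2,1,1,0,1,2,0,0]
Step 5: insert wn at [0, 2, 5] -> counters=[1,2,2,2,0,3,1,1,0,1,2,0,0]
Step 6: insert noo at [2, 4, 11] -> counters=[1,2,3,2,1,3,1,1,0,1,2,1,0]
Step 7: insert g at [1, 6, 7] -> counters=[1,3,3,2,1,3,2,2,0,1,2,1,0]
Step 8: insert i at [1, 3, 10] -> counters=[1,4,3,3,1,3,2,2,0,1,3,1,0]
Step 9: insert tfn at [7, 8, 11] -> counters=[1,4,3,3,1,3,2,3,1,1,3,2,0]
Step 10: insert vcw at [0, 4, 10] -> counters=[2,4,3,3,2,3,2,3,1,1,4,2,0]
Step 11: insert r at [0, 7, 11] -> counters=[3,4,3,3,2,3,2,4,1,1,4,3,0]
Step 12: insert xn at [2, 3, 6] -> counters=[3,4,4,4,2,3,3,4,1,1,4,3,0]
Step 13: insert tfn at [7, 8, 11] -> counters=[3,4,4,4,2,3,3,5,2,1,4,4,0]
Step 14: delete y at [1, 5, 9] -> counters=[3,3,4,4,2,2,3,5,2,0,4,4,0]
Step 15: delete xn at [2, 3, 6] -> counters=[3,3,3,3,2,2,2,5,2,0,4,4,0]
Step 16: insert i at [1, 3, 10] -> counters=[3,4,3,4,2,2,2,5,2,0,5,4,0]
Step 17: insert xn at [2, 3, 6] -> counters=[3,4,4,5,2,2,3,5,2,0,5,4,0]
Step 18: insert wn at [0, 2, 5] -> counters=[4,4,5,5,2,3,3,5,2,0,5,4,0]
Step 19: insert r at [0, 7, 11] -> counters=[5,4,5,5,2,3,3,6,2,0,5,5,0]
Step 20: insert xn at [2, 3, 6] -> counters=[5,4,6,6,2,3,4,6,2,0,5,5,0]
Final counters=[5,4,6,6,2,3,4,6,2,0,5,5,0] -> 11 nonzero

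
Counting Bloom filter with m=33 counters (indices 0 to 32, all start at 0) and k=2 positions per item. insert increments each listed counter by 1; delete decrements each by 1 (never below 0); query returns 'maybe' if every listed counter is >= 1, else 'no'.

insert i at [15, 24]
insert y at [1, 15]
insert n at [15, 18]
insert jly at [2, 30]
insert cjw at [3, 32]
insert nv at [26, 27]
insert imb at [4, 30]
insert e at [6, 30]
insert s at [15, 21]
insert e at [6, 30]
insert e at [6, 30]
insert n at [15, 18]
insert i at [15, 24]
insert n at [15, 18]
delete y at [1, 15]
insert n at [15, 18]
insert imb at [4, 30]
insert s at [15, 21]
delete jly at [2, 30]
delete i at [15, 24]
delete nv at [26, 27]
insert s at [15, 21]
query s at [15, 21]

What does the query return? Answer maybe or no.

Answer: maybe

Derivation:
Step 1: insert i at [15, 24] -> counters=[0,0,0,0,0,0,0,0,0,0,0,0,0,0,0,1,0,0,0,0,0,0,0,0,1,0,0,0,0,0,0,0,0]
Step 2: insert y at [1, 15] -> counters=[0,1,0,0,0,0,0,0,0,0,0,0,0,0,0,2,0,0,0,0,0,0,0,0,1,0,0,0,0,0,0,0,0]
Step 3: insert n at [15, 18] -> counters=[0,1,0,0,0,0,0,0,0,0,0,0,0,0,0,3,0,0,1,0,0,0,0,0,1,0,0,0,0,0,0,0,0]
Step 4: insert jly at [2, 30] -> counters=[0,1,1,0,0,0,0,0,0,0,0,0,0,0,0,3,0,0,1,0,0,0,0,0,1,0,0,0,0,0,1,0,0]
Step 5: insert cjw at [3, 32] -> counters=[0,1,1,1,0,0,0,0,0,0,0,0,0,0,0,3,0,0,1,0,0,0,0,0,1,0,0,0,0,0,1,0,1]
Step 6: insert nv at [26, 27] -> counters=[0,1,1,1,0,0,0,0,0,0,0,0,0,0,0,3,0,0,1,0,0,0,0,0,1,0,1,1,0,0,1,0,1]
Step 7: insert imb at [4, 30] -> counters=[0,1,1,1,1,0,0,0,0,0,0,0,0,0,0,3,0,0,1,0,0,0,0,0,1,0,1,1,0,0,2,0,1]
Step 8: insert e at [6, 30] -> counters=[0,1,1,1,1,0,1,0,0,0,0,0,0,0,0,3,0,0,1,0,0,0,0,0,1,0,1,1,0,0,3,0,1]
Step 9: insert s at [15, 21] -> counters=[0,1,1,1,1,0,1,0,0,0,0,0,0,0,0,4,0,0,1,0,0,1,0,0,1,0,1,1,0,0,3,0,1]
Step 10: insert e at [6, 30] -> counters=[0,1,1,1,1,0,2,0,0,0,0,0,0,0,0,4,0,0,1,0,0,1,0,0,1,0,1,1,0,0,4,0,1]
Step 11: insert e at [6, 30] -> counters=[0,1,1,1,1,0,3,0,0,0,0,0,0,0,0,4,0,0,1,0,0,1,0,0,1,0,1,1,0,0,5,0,1]
Step 12: insert n at [15, 18] -> counters=[0,1,1,1,1,0,3,0,0,0,0,0,0,0,0,5,0,0,2,0,0,1,0,0,1,0,1,1,0,0,5,0,1]
Step 13: insert i at [15, 24] -> counters=[0,1,1,1,1,0,3,0,0,0,0,0,0,0,0,6,0,0,2,0,0,1,0,0,2,0,1,1,0,0,5,0,1]
Step 14: insert n at [15, 18] -> counters=[0,1,1,1,1,0,3,0,0,0,0,0,0,0,0,7,0,0,3,0,0,1,0,0,2,0,1,1,0,0,5,0,1]
Step 15: delete y at [1, 15] -> counters=[0,0,1,1,1,0,3,0,0,0,0,0,0,0,0,6,0,0,3,0,0,1,0,0,2,0,1,1,0,0,5,0,1]
Step 16: insert n at [15, 18] -> counters=[0,0,1,1,1,0,3,0,0,0,0,0,0,0,0,7,0,0,4,0,0,1,0,0,2,0,1,1,0,0,5,0,1]
Step 17: insert imb at [4, 30] -> counters=[0,0,1,1,2,0,3,0,0,0,0,0,0,0,0,7,0,0,4,0,0,1,0,0,2,0,1,1,0,0,6,0,1]
Step 18: insert s at [15, 21] -> counters=[0,0,1,1,2,0,3,0,0,0,0,0,0,0,0,8,0,0,4,0,0,2,0,0,2,0,1,1,0,0,6,0,1]
Step 19: delete jly at [2, 30] -> counters=[0,0,0,1,2,0,3,0,0,0,0,0,0,0,0,8,0,0,4,0,0,2,0,0,2,0,1,1,0,0,5,0,1]
Step 20: delete i at [15, 24] -> counters=[0,0,0,1,2,0,3,0,0,0,0,0,0,0,0,7,0,0,4,0,0,2,0,0,1,0,1,1,0,0,5,0,1]
Step 21: delete nv at [26, 27] -> counters=[0,0,0,1,2,0,3,0,0,0,0,0,0,0,0,7,0,0,4,0,0,2,0,0,1,0,0,0,0,0,5,0,1]
Step 22: insert s at [15, 21] -> counters=[0,0,0,1,2,0,3,0,0,0,0,0,0,0,0,8,0,0,4,0,0,3,0,0,1,0,0,0,0,0,5,0,1]
Query s: check counters[15]=8 counters[21]=3 -> maybe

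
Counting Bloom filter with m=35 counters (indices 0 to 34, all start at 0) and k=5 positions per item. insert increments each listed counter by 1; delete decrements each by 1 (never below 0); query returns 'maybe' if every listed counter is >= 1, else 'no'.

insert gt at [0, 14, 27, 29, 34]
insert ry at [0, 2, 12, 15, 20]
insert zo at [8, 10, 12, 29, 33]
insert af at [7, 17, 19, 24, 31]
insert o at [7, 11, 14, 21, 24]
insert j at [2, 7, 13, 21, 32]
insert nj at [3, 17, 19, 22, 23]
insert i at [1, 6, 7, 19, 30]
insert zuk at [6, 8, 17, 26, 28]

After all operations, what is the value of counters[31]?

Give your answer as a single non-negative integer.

Answer: 1

Derivation:
Step 1: insert gt at [0, 14, 27, 29, 34] -> counters=[1,0,0,0,0,0,0,0,0,0,0,0,0,0,1,0,0,0,0,0,0,0,0,0,0,0,0,1,0,1,0,0,0,0,1]
Step 2: insert ry at [0, 2, 12, 15, 20] -> counters=[2,0,1,0,0,0,0,0,0,0,0,0,1,0,1,1,0,0,0,0,1,0,0,0,0,0,0,1,0,1,0,0,0,0,1]
Step 3: insert zo at [8, 10, 12, 29, 33] -> counters=[2,0,1,0,0,0,0,0,1,0,1,0,2,0,1,1,0,0,0,0,1,0,0,0,0,0,0,1,0,2,0,0,0,1,1]
Step 4: insert af at [7, 17, 19, 24, 31] -> counters=[2,0,1,0,0,0,0,1,1,0,1,0,2,0,1,1,0,1,0,1,1,0,0,0,1,0,0,1,0,2,0,1,0,1,1]
Step 5: insert o at [7, 11, 14, 21, 24] -> counters=[2,0,1,0,0,0,0,2,1,0,1,1,2,0,2,1,0,1,0,1,1,1,0,0,2,0,0,1,0,2,0,1,0,1,1]
Step 6: insert j at [2, 7, 13, 21, 32] -> counters=[2,0,2,0,0,0,0,3,1,0,1,1,2,1,2,1,0,1,0,1,1,2,0,0,2,0,0,1,0,2,0,1,1,1,1]
Step 7: insert nj at [3, 17, 19, 22, 23] -> counters=[2,0,2,1,0,0,0,3,1,0,1,1,2,1,2,1,0,2,0,2,1,2,1,1,2,0,0,1,0,2,0,1,1,1,1]
Step 8: insert i at [1, 6, 7, 19, 30] -> counters=[2,1,2,1,0,0,1,4,1,0,1,1,2,1,2,1,0,2,0,3,1,2,1,1,2,0,0,1,0,2,1,1,1,1,1]
Step 9: insert zuk at [6, 8, 17, 26, 28] -> counters=[2,1,2,1,0,0,2,4,2,0,1,1,2,1,2,1,0,3,0,3,1,2,1,1,2,0,1,1,1,2,1,1,1,1,1]
Final counters=[2,1,2,1,0,0,2,4,2,0,1,1,2,1,2,1,0,3,0,3,1,2,1,1,2,0,1,1,1,2,1,1,1,1,1] -> counters[31]=1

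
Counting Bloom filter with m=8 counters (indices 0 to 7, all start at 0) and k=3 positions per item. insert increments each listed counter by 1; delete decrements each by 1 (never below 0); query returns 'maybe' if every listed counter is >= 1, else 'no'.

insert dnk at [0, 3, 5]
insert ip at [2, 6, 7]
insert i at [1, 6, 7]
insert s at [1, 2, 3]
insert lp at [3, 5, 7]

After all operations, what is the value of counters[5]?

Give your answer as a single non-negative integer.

Step 1: insert dnk at [0, 3, 5] -> counters=[1,0,0,1,0,1,0,0]
Step 2: insert ip at [2, 6, 7] -> counters=[1,0,1,1,0,1,1,1]
Step 3: insert i at [1, 6, 7] -> counters=[1,1,1,1,0,1,2,2]
Step 4: insert s at [1, 2, 3] -> counters=[1,2,2,2,0,1,2,2]
Step 5: insert lp at [3, 5, 7] -> counters=[1,2,2,3,0,2,2,3]
Final counters=[1,2,2,3,0,2,2,3] -> counters[5]=2

Answer: 2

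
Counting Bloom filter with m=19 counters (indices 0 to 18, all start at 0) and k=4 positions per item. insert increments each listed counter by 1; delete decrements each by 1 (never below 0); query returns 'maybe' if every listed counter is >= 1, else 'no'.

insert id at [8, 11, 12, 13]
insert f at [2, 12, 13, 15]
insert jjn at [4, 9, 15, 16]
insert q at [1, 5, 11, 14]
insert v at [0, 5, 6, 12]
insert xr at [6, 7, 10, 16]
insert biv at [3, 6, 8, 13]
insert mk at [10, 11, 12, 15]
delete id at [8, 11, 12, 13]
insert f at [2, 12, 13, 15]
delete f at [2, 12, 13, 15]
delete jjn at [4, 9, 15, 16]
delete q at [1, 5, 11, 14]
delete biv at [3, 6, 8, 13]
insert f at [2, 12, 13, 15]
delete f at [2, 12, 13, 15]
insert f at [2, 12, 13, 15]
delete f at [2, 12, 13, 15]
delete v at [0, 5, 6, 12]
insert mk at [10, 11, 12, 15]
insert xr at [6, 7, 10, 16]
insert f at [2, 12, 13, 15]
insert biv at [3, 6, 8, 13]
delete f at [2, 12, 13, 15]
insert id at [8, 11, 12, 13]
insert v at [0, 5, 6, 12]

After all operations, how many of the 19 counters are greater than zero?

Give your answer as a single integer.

Answer: 13

Derivation:
Step 1: insert id at [8, 11, 12, 13] -> counters=[0,0,0,0,0,0,0,0,1,0,0,1,1,1,0,0,0,0,0]
Step 2: insert f at [2, 12, 13, 15] -> counters=[0,0,1,0,0,0,0,0,1,0,0,1,2,2,0,1,0,0,0]
Step 3: insert jjn at [4, 9, 15, 16] -> counters=[0,0,1,0,1,0,0,0,1,1,0,1,2,2,0,2,1,0,0]
Step 4: insert q at [1, 5, 11, 14] -> counters=[0,1,1,0,1,1,0,0,1,1,0,2,2,2,1,2,1,0,0]
Step 5: insert v at [0, 5, 6, 12] -> counters=[1,1,1,0,1,2,1,0,1,1,0,2,3,2,1,2,1,0,0]
Step 6: insert xr at [6, 7, 10, 16] -> counters=[1,1,1,0,1,2,2,1,1,1,1,2,3,2,1,2,2,0,0]
Step 7: insert biv at [3, 6, 8, 13] -> counters=[1,1,1,1,1,2,3,1,2,1,1,2,3,3,1,2,2,0,0]
Step 8: insert mk at [10, 11, 12, 15] -> counters=[1,1,1,1,1,2,3,1,2,1,2,3,4,3,1,3,2,0,0]
Step 9: delete id at [8, 11, 12, 13] -> counters=[1,1,1,1,1,2,3,1,1,1,2,2,3,2,1,3,2,0,0]
Step 10: insert f at [2, 12, 13, 15] -> counters=[1,1,2,1,1,2,3,1,1,1,2,2,4,3,1,4,2,0,0]
Step 11: delete f at [2, 12, 13, 15] -> counters=[1,1,1,1,1,2,3,1,1,1,2,2,3,2,1,3,2,0,0]
Step 12: delete jjn at [4, 9, 15, 16] -> counters=[1,1,1,1,0,2,3,1,1,0,2,2,3,2,1,2,1,0,0]
Step 13: delete q at [1, 5, 11, 14] -> counters=[1,0,1,1,0,1,3,1,1,0,2,1,3,2,0,2,1,0,0]
Step 14: delete biv at [3, 6, 8, 13] -> counters=[1,0,1,0,0,1,2,1,0,0,2,1,3,1,0,2,1,0,0]
Step 15: insert f at [2, 12, 13, 15] -> counters=[1,0,2,0,0,1,2,1,0,0,2,1,4,2,0,3,1,0,0]
Step 16: delete f at [2, 12, 13, 15] -> counters=[1,0,1,0,0,1,2,1,0,0,2,1,3,1,0,2,1,0,0]
Step 17: insert f at [2, 12, 13, 15] -> counters=[1,0,2,0,0,1,2,1,0,0,2,1,4,2,0,3,1,0,0]
Step 18: delete f at [2, 12, 13, 15] -> counters=[1,0,1,0,0,1,2,1,0,0,2,1,3,1,0,2,1,0,0]
Step 19: delete v at [0, 5, 6, 12] -> counters=[0,0,1,0,0,0,1,1,0,0,2,1,2,1,0,2,1,0,0]
Step 20: insert mk at [10, 11, 12, 15] -> counters=[0,0,1,0,0,0,1,1,0,0,3,2,3,1,0,3,1,0,0]
Step 21: insert xr at [6, 7, 10, 16] -> counters=[0,0,1,0,0,0,2,2,0,0,4,2,3,1,0,3,2,0,0]
Step 22: insert f at [2, 12, 13, 15] -> counters=[0,0,2,0,0,0,2,2,0,0,4,2,4,2,0,4,2,0,0]
Step 23: insert biv at [3, 6, 8, 13] -> counters=[0,0,2,1,0,0,3,2,1,0,4,2,4,3,0,4,2,0,0]
Step 24: delete f at [2, 12, 13, 15] -> counters=[0,0,1,1,0,0,3,2,1,0,4,2,3,2,0,3,2,0,0]
Step 25: insert id at [8, 11, 12, 13] -> counters=[0,0,1,1,0,0,3,2,2,0,4,3,4,3,0,3,2,0,0]
Step 26: insert v at [0, 5, 6, 12] -> counters=[1,0,1,1,0,1,4,2,2,0,4,3,5,3,0,3,2,0,0]
Final counters=[1,0,1,1,0,1,4,2,2,0,4,3,5,3,0,3,2,0,0] -> 13 nonzero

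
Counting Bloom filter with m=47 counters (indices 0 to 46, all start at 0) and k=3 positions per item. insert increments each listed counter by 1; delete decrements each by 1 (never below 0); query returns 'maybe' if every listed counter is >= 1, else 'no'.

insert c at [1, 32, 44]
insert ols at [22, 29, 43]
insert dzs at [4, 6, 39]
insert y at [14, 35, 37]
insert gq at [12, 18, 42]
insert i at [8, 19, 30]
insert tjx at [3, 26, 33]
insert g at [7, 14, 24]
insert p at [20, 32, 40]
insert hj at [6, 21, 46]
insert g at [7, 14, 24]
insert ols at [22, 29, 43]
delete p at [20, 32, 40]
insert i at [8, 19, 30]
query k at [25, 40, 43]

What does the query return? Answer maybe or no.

Step 1: insert c at [1, 32, 44] -> counters=[0,1,0,0,0,0,0,0,0,0,0,0,0,0,0,0,0,0,0,0,0,0,0,0,0,0,0,0,0,0,0,0,1,0,0,0,0,0,0,0,0,0,0,0,1,0,0]
Step 2: insert ols at [22, 29, 43] -> counters=[0,1,0,0,0,0,0,0,0,0,0,0,0,0,0,0,0,0,0,0,0,0,1,0,0,0,0,0,0,1,0,0,1,0,0,0,0,0,0,0,0,0,0,1,1,0,0]
Step 3: insert dzs at [4, 6, 39] -> counters=[0,1,0,0,1,0,1,0,0,0,0,0,0,0,0,0,0,0,0,0,0,0,1,0,0,0,0,0,0,1,0,0,1,0,0,0,0,0,0,1,0,0,0,1,1,0,0]
Step 4: insert y at [14, 35, 37] -> counters=[0,1,0,0,1,0,1,0,0,0,0,0,0,0,1,0,0,0,0,0,0,0,1,0,0,0,0,0,0,1,0,0,1,0,0,1,0,1,0,1,0,0,0,1,1,0,0]
Step 5: insert gq at [12, 18, 42] -> counters=[0,1,0,0,1,0,1,0,0,0,0,0,1,0,1,0,0,0,1,0,0,0,1,0,0,0,0,0,0,1,0,0,1,0,0,1,0,1,0,1,0,0,1,1,1,0,0]
Step 6: insert i at [8, 19, 30] -> counters=[0,1,0,0,1,0,1,0,1,0,0,0,1,0,1,0,0,0,1,1,0,0,1,0,0,0,0,0,0,1,1,0,1,0,0,1,0,1,0,1,0,0,1,1,1,0,0]
Step 7: insert tjx at [3, 26, 33] -> counters=[0,1,0,1,1,0,1,0,1,0,0,0,1,0,1,0,0,0,1,1,0,0,1,0,0,0,1,0,0,1,1,0,1,1,0,1,0,1,0,1,0,0,1,1,1,0,0]
Step 8: insert g at [7, 14, 24] -> counters=[0,1,0,1,1,0,1,1,1,0,0,0,1,0,2,0,0,0,1,1,0,0,1,0,1,0,1,0,0,1,1,0,1,1,0,1,0,1,0,1,0,0,1,1,1,0,0]
Step 9: insert p at [20, 32, 40] -> counters=[0,1,0,1,1,0,1,1,1,0,0,0,1,0,2,0,0,0,1,1,1,0,1,0,1,0,1,0,0,1,1,0,2,1,0,1,0,1,0,1,1,0,1,1,1,0,0]
Step 10: insert hj at [6, 21, 46] -> counters=[0,1,0,1,1,0,2,1,1,0,0,0,1,0,2,0,0,0,1,1,1,1,1,0,1,0,1,0,0,1,1,0,2,1,0,1,0,1,0,1,1,0,1,1,1,0,1]
Step 11: insert g at [7, 14, 24] -> counters=[0,1,0,1,1,0,2,2,1,0,0,0,1,0,3,0,0,0,1,1,1,1,1,0,2,0,1,0,0,1,1,0,2,1,0,1,0,1,0,1,1,0,1,1,1,0,1]
Step 12: insert ols at [22, 29, 43] -> counters=[0,1,0,1,1,0,2,2,1,0,0,0,1,0,3,0,0,0,1,1,1,1,2,0,2,0,1,0,0,2,1,0,2,1,0,1,0,1,0,1,1,0,1,2,1,0,1]
Step 13: delete p at [20, 32, 40] -> counters=[0,1,0,1,1,0,2,2,1,0,0,0,1,0,3,0,0,0,1,1,0,1,2,0,2,0,1,0,0,2,1,0,1,1,0,1,0,1,0,1,0,0,1,2,1,0,1]
Step 14: insert i at [8, 19, 30] -> counters=[0,1,0,1,1,0,2,2,2,0,0,0,1,0,3,0,0,0,1,2,0,1,2,0,2,0,1,0,0,2,2,0,1,1,0,1,0,1,0,1,0,0,1,2,1,0,1]
Query k: check counters[25]=0 counters[40]=0 counters[43]=2 -> no

Answer: no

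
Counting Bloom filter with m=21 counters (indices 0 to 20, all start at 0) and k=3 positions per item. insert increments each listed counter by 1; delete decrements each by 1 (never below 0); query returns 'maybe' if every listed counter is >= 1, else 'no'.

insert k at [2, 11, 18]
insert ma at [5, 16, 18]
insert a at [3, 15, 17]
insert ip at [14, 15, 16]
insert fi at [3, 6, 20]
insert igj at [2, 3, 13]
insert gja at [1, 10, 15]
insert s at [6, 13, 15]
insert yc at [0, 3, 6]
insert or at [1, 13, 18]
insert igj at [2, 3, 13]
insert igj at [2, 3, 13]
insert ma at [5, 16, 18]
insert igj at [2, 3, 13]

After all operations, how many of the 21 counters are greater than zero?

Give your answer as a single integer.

Step 1: insert k at [2, 11, 18] -> counters=[0,0,1,0,0,0,0,0,0,0,0,1,0,0,0,0,0,0,1,0,0]
Step 2: insert ma at [5, 16, 18] -> counters=[0,0,1,0,0,1,0,0,0,0,0,1,0,0,0,0,1,0,2,0,0]
Step 3: insert a at [3, 15, 17] -> counters=[0,0,1,1,0,1,0,0,0,0,0,1,0,0,0,1,1,1,2,0,0]
Step 4: insert ip at [14, 15, 16] -> counters=[0,0,1,1,0,1,0,0,0,0,0,1,0,0,1,2,2,1,2,0,0]
Step 5: insert fi at [3, 6, 20] -> counters=[0,0,1,2,0,1,1,0,0,0,0,1,0,0,1,2,2,1,2,0,1]
Step 6: insert igj at [2, 3, 13] -> counters=[0,0,2,3,0,1,1,0,0,0,0,1,0,1,1,2,2,1,2,0,1]
Step 7: insert gja at [1, 10, 15] -> counters=[0,1,2,3,0,1,1,0,0,0,1,1,0,1,1,3,2,1,2,0,1]
Step 8: insert s at [6, 13, 15] -> counters=[0,1,2,3,0,1,2,0,0,0,1,1,0,2,1,4,2,1,2,0,1]
Step 9: insert yc at [0, 3, 6] -> counters=[1,1,2,4,0,1,3,0,0,0,1,1,0,2,1,4,2,1,2,0,1]
Step 10: insert or at [1, 13, 18] -> counters=[1,2,2,4,0,1,3,0,0,0,1,1,0,3,1,4,2,1,3,0,1]
Step 11: insert igj at [2, 3, 13] -> counters=[1,2,3,5,0,1,3,0,0,0,1,1,0,4,1,4,2,1,3,0,1]
Step 12: insert igj at [2, 3, 13] -> counters=[1,2,4,6,0,1,3,0,0,0,1,1,0,5,1,4,2,1,3,0,1]
Step 13: insert ma at [5, 16, 18] -> counters=[1,2,4,6,0,2,3,0,0,0,1,1,0,5,1,4,3,1,4,0,1]
Step 14: insert igj at [2, 3, 13] -> counters=[1,2,5,7,0,2,3,0,0,0,1,1,0,6,1,4,3,1,4,0,1]
Final counters=[1,2,5,7,0,2,3,0,0,0,1,1,0,6,1,4,3,1,4,0,1] -> 15 nonzero

Answer: 15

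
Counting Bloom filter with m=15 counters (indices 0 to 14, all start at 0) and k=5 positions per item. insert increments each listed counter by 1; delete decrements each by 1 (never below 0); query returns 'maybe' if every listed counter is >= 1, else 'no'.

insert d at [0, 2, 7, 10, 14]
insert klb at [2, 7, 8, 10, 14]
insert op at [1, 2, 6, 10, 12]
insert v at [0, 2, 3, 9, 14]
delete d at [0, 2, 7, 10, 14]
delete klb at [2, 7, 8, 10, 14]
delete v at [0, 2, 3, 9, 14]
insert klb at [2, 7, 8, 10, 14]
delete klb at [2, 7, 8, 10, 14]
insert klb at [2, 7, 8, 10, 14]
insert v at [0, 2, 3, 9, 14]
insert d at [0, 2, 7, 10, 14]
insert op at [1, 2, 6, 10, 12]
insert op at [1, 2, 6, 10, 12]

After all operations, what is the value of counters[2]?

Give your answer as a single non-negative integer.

Answer: 6

Derivation:
Step 1: insert d at [0, 2, 7, 10, 14] -> counters=[1,0,1,0,0,0,0,1,0,0,1,0,0,0,1]
Step 2: insert klb at [2, 7, 8, 10, 14] -> counters=[1,0,2,0,0,0,0,2,1,0,2,0,0,0,2]
Step 3: insert op at [1, 2, 6, 10, 12] -> counters=[1,1,3,0,0,0,1,2,1,0,3,0,1,0,2]
Step 4: insert v at [0, 2, 3, 9, 14] -> counters=[2,1,4,1,0,0,1,2,1,1,3,0,1,0,3]
Step 5: delete d at [0, 2, 7, 10, 14] -> counters=[1,1,3,1,0,0,1,1,1,1,2,0,1,0,2]
Step 6: delete klb at [2, 7, 8, 10, 14] -> counters=[1,1,2,1,0,0,1,0,0,1,1,0,1,0,1]
Step 7: delete v at [0, 2, 3, 9, 14] -> counters=[0,1,1,0,0,0,1,0,0,0,1,0,1,0,0]
Step 8: insert klb at [2, 7, 8, 10, 14] -> counters=[0,1,2,0,0,0,1,1,1,0,2,0,1,0,1]
Step 9: delete klb at [2, 7, 8, 10, 14] -> counters=[0,1,1,0,0,0,1,0,0,0,1,0,1,0,0]
Step 10: insert klb at [2, 7, 8, 10, 14] -> counters=[0,1,2,0,0,0,1,1,1,0,2,0,1,0,1]
Step 11: insert v at [0, 2, 3, 9, 14] -> counters=[1,1,3,1,0,0,1,1,1,1,2,0,1,0,2]
Step 12: insert d at [0, 2, 7, 10, 14] -> counters=[2,1,4,1,0,0,1,2,1,1,3,0,1,0,3]
Step 13: insert op at [1, 2, 6, 10, 12] -> counters=[2,2,5,1,0,0,2,2,1,1,4,0,2,0,3]
Step 14: insert op at [1, 2, 6, 10, 12] -> counters=[2,3,6,1,0,0,3,2,1,1,5,0,3,0,3]
Final counters=[2,3,6,1,0,0,3,2,1,1,5,0,3,0,3] -> counters[2]=6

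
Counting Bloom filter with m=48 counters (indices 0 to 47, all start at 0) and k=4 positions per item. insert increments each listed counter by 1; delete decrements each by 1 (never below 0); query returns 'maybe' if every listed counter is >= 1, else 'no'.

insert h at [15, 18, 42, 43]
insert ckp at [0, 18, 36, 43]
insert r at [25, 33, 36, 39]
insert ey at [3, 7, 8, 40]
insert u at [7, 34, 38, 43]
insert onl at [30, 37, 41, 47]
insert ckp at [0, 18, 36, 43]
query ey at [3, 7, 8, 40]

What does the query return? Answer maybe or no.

Step 1: insert h at [15, 18, 42, 43] -> counters=[0,0,0,0,0,0,0,0,0,0,0,0,0,0,0,1,0,0,1,0,0,0,0,0,0,0,0,0,0,0,0,0,0,0,0,0,0,0,0,0,0,0,1,1,0,0,0,0]
Step 2: insert ckp at [0, 18, 36, 43] -> counters=[1,0,0,0,0,0,0,0,0,0,0,0,0,0,0,1,0,0,2,0,0,0,0,0,0,0,0,0,0,0,0,0,0,0,0,0,1,0,0,0,0,0,1,2,0,0,0,0]
Step 3: insert r at [25, 33, 36, 39] -> counters=[1,0,0,0,0,0,0,0,0,0,0,0,0,0,0,1,0,0,2,0,0,0,0,0,0,1,0,0,0,0,0,0,0,1,0,0,2,0,0,1,0,0,1,2,0,0,0,0]
Step 4: insert ey at [3, 7, 8, 40] -> counters=[1,0,0,1,0,0,0,1,1,0,0,0,0,0,0,1,0,0,2,0,0,0,0,0,0,1,0,0,0,0,0,0,0,1,0,0,2,0,0,1,1,0,1,2,0,0,0,0]
Step 5: insert u at [7, 34, 38, 43] -> counters=[1,0,0,1,0,0,0,2,1,0,0,0,0,0,0,1,0,0,2,0,0,0,0,0,0,1,0,0,0,0,0,0,0,1,1,0,2,0,1,1,1,0,1,3,0,0,0,0]
Step 6: insert onl at [30, 37, 41, 47] -> counters=[1,0,0,1,0,0,0,2,1,0,0,0,0,0,0,1,0,0,2,0,0,0,0,0,0,1,0,0,0,0,1,0,0,1,1,0,2,1,1,1,1,1,1,3,0,0,0,1]
Step 7: insert ckp at [0, 18, 36, 43] -> counters=[2,0,0,1,0,0,0,2,1,0,0,0,0,0,0,1,0,0,3,0,0,0,0,0,0,1,0,0,0,0,1,0,0,1,1,0,3,1,1,1,1,1,1,4,0,0,0,1]
Query ey: check counters[3]=1 counters[7]=2 counters[8]=1 counters[40]=1 -> maybe

Answer: maybe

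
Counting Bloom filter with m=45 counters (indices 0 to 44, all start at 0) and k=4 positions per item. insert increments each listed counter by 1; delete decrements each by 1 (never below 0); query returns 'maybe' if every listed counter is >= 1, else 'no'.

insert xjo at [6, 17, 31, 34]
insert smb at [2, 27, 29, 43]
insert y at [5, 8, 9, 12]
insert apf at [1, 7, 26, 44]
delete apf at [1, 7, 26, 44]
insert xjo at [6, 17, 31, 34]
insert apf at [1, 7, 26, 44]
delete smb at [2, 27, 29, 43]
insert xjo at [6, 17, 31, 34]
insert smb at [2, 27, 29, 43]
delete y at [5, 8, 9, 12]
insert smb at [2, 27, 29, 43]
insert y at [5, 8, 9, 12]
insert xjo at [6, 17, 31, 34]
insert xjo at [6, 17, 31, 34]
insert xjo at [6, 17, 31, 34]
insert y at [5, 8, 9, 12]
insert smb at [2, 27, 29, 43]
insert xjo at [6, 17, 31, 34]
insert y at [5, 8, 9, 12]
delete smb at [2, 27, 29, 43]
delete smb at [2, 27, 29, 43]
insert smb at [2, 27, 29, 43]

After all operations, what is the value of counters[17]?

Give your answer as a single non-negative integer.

Step 1: insert xjo at [6, 17, 31, 34] -> counters=[0,0,0,0,0,0,1,0,0,0,0,0,0,0,0,0,0,1,0,0,0,0,0,0,0,0,0,0,0,0,0,1,0,0,1,0,0,0,0,0,0,0,0,0,0]
Step 2: insert smb at [2, 27, 29, 43] -> counters=[0,0,1,0,0,0,1,0,0,0,0,0,0,0,0,0,0,1,0,0,0,0,0,0,0,0,0,1,0,1,0,1,0,0,1,0,0,0,0,0,0,0,0,1,0]
Step 3: insert y at [5, 8, 9, 12] -> counters=[0,0,1,0,0,1,1,0,1,1,0,0,1,0,0,0,0,1,0,0,0,0,0,0,0,0,0,1,0,1,0,1,0,0,1,0,0,0,0,0,0,0,0,1,0]
Step 4: insert apf at [1, 7, 26, 44] -> counters=[0,1,1,0,0,1,1,1,1,1,0,0,1,0,0,0,0,1,0,0,0,0,0,0,0,0,1,1,0,1,0,1,0,0,1,0,0,0,0,0,0,0,0,1,1]
Step 5: delete apf at [1, 7, 26, 44] -> counters=[0,0,1,0,0,1,1,0,1,1,0,0,1,0,0,0,0,1,0,0,0,0,0,0,0,0,0,1,0,1,0,1,0,0,1,0,0,0,0,0,0,0,0,1,0]
Step 6: insert xjo at [6, 17, 31, 34] -> counters=[0,0,1,0,0,1,2,0,1,1,0,0,1,0,0,0,0,2,0,0,0,0,0,0,0,0,0,1,0,1,0,2,0,0,2,0,0,0,0,0,0,0,0,1,0]
Step 7: insert apf at [1, 7, 26, 44] -> counters=[0,1,1,0,0,1,2,1,1,1,0,0,1,0,0,0,0,2,0,0,0,0,0,0,0,0,1,1,0,1,0,2,0,0,2,0,0,0,0,0,0,0,0,1,1]
Step 8: delete smb at [2, 27, 29, 43] -> counters=[0,1,0,0,0,1,2,1,1,1,0,0,1,0,0,0,0,2,0,0,0,0,0,0,0,0,1,0,0,0,0,2,0,0,2,0,0,0,0,0,0,0,0,0,1]
Step 9: insert xjo at [6, 17, 31, 34] -> counters=[0,1,0,0,0,1,3,1,1,1,0,0,1,0,0,0,0,3,0,0,0,0,0,0,0,0,1,0,0,0,0,3,0,0,3,0,0,0,0,0,0,0,0,0,1]
Step 10: insert smb at [2, 27, 29, 43] -> counters=[0,1,1,0,0,1,3,1,1,1,0,0,1,0,0,0,0,3,0,0,0,0,0,0,0,0,1,1,0,1,0,3,0,0,3,0,0,0,0,0,0,0,0,1,1]
Step 11: delete y at [5, 8, 9, 12] -> counters=[0,1,1,0,0,0,3,1,0,0,0,0,0,0,0,0,0,3,0,0,0,0,0,0,0,0,1,1,0,1,0,3,0,0,3,0,0,0,0,0,0,0,0,1,1]
Step 12: insert smb at [2, 27, 29, 43] -> counters=[0,1,2,0,0,0,3,1,0,0,0,0,0,0,0,0,0,3,0,0,0,0,0,0,0,0,1,2,0,2,0,3,0,0,3,0,0,0,0,0,0,0,0,2,1]
Step 13: insert y at [5, 8, 9, 12] -> counters=[0,1,2,0,0,1,3,1,1,1,0,0,1,0,0,0,0,3,0,0,0,0,0,0,0,0,1,2,0,2,0,3,0,0,3,0,0,0,0,0,0,0,0,2,1]
Step 14: insert xjo at [6, 17, 31, 34] -> counters=[0,1,2,0,0,1,4,1,1,1,0,0,1,0,0,0,0,4,0,0,0,0,0,0,0,0,1,2,0,2,0,4,0,0,4,0,0,0,0,0,0,0,0,2,1]
Step 15: insert xjo at [6, 17, 31, 34] -> counters=[0,1,2,0,0,1,5,1,1,1,0,0,1,0,0,0,0,5,0,0,0,0,0,0,0,0,1,2,0,2,0,5,0,0,5,0,0,0,0,0,0,0,0,2,1]
Step 16: insert xjo at [6, 17, 31, 34] -> counters=[0,1,2,0,0,1,6,1,1,1,0,0,1,0,0,0,0,6,0,0,0,0,0,0,0,0,1,2,0,2,0,6,0,0,6,0,0,0,0,0,0,0,0,2,1]
Step 17: insert y at [5, 8, 9, 12] -> counters=[0,1,2,0,0,2,6,1,2,2,0,0,2,0,0,0,0,6,0,0,0,0,0,0,0,0,1,2,0,2,0,6,0,0,6,0,0,0,0,0,0,0,0,2,1]
Step 18: insert smb at [2, 27, 29, 43] -> counters=[0,1,3,0,0,2,6,1,2,2,0,0,2,0,0,0,0,6,0,0,0,0,0,0,0,0,1,3,0,3,0,6,0,0,6,0,0,0,0,0,0,0,0,3,1]
Step 19: insert xjo at [6, 17, 31, 34] -> counters=[0,1,3,0,0,2,7,1,2,2,0,0,2,0,0,0,0,7,0,0,0,0,0,0,0,0,1,3,0,3,0,7,0,0,7,0,0,0,0,0,0,0,0,3,1]
Step 20: insert y at [5, 8, 9, 12] -> counters=[0,1,3,0,0,3,7,1,3,3,0,0,3,0,0,0,0,7,0,0,0,0,0,0,0,0,1,3,0,3,0,7,0,0,7,0,0,0,0,0,0,0,0,3,1]
Step 21: delete smb at [2, 27, 29, 43] -> counters=[0,1,2,0,0,3,7,1,3,3,0,0,3,0,0,0,0,7,0,0,0,0,0,0,0,0,1,2,0,2,0,7,0,0,7,0,0,0,0,0,0,0,0,2,1]
Step 22: delete smb at [2, 27, 29, 43] -> counters=[0,1,1,0,0,3,7,1,3,3,0,0,3,0,0,0,0,7,0,0,0,0,0,0,0,0,1,1,0,1,0,7,0,0,7,0,0,0,0,0,0,0,0,1,1]
Step 23: insert smb at [2, 27, 29, 43] -> counters=[0,1,2,0,0,3,7,1,3,3,0,0,3,0,0,0,0,7,0,0,0,0,0,0,0,0,1,2,0,2,0,7,0,0,7,0,0,0,0,0,0,0,0,2,1]
Final counters=[0,1,2,0,0,3,7,1,3,3,0,0,3,0,0,0,0,7,0,0,0,0,0,0,0,0,1,2,0,2,0,7,0,0,7,0,0,0,0,0,0,0,0,2,1] -> counters[17]=7

Answer: 7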